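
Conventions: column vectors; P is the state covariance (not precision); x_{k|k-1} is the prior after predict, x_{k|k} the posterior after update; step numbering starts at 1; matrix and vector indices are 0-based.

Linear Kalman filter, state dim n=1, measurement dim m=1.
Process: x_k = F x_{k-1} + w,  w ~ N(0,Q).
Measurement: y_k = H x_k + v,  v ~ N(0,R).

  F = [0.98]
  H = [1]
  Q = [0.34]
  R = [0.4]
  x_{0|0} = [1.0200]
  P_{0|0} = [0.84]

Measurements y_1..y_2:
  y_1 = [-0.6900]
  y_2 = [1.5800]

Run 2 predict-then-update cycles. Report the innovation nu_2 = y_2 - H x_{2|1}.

step 1: x^-=[0.9996]  P^-=[1.1467]  S=[1.5467]  K=[0.7414]  nu=[-1.6896]  x^+=[-0.2531]  P^+=[0.2966]
step 2: x^-=[-0.2480]  P^-=[0.6248]  S=[1.0248]  K=[0.6097]  nu=[1.8280]  x^+=[0.8665]  P^+=[0.2439]

innov = [1.8280]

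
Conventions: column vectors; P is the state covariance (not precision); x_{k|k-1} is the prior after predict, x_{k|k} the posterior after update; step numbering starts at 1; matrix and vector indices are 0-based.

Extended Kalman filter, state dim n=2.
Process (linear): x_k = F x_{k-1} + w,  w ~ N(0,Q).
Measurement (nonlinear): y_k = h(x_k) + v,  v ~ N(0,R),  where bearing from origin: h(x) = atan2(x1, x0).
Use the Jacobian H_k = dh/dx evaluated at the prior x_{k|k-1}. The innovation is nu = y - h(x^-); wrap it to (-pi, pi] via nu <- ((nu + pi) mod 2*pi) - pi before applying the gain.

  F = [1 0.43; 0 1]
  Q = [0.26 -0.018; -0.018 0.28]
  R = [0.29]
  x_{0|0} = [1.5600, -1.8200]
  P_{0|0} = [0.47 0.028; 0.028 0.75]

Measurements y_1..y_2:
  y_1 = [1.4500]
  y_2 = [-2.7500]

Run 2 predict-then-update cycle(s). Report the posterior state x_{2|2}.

x_post = [1.8859, -2.6418]

step 1: x^-=[0.7774, -1.8200]  P^-=[0.8928 0.3325; 0.3325 1.0300]  H_jac=[0.4647 0.1985]  S=[0.5847]  K=[0.8224; 0.6139]  nu=[2.6171]  x^+=[2.9297, -0.2133]  P^+=[0.4973 0.0373; 0.0373 0.8096]
step 2: x^-=[2.8380, -0.2133]  P^-=[0.9391 0.3675; 0.3675 1.0896]  H_jac=[0.0263 0.3504]  S=[0.4312]  K=[0.3559; 0.9078]  nu=[-2.6750]  x^+=[1.8859, -2.6418]  P^+=[0.8845 0.2281; 0.2281 0.7342]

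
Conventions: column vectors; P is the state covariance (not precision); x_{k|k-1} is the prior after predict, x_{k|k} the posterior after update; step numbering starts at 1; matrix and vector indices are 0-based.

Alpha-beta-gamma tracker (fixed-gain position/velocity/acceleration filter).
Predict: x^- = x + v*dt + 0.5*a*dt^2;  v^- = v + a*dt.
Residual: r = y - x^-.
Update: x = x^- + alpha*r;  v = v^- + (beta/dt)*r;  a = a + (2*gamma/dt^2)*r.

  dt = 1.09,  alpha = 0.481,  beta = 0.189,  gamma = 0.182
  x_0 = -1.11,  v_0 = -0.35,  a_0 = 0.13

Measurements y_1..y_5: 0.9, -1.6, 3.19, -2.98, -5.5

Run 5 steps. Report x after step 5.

step 1: x_pred=-1.4143  r=2.3143  x^+=-0.3011  v^+=0.1930  a^+=0.8390
step 2: x_pred=0.4077  r=-2.0077  x^+=-0.5580  v^+=0.7594  a^+=0.2239
step 3: x_pred=0.4028  r=2.7872  x^+=1.7434  v^+=1.4868  a^+=1.0779
step 4: x_pred=4.0043  r=-6.9843  x^+=0.6449  v^+=1.4506  a^+=-1.0619
step 5: x_pred=1.5952  r=-7.0952  x^+=-1.8176  v^+=-0.9372  a^+=-3.2357

x_post = -1.8176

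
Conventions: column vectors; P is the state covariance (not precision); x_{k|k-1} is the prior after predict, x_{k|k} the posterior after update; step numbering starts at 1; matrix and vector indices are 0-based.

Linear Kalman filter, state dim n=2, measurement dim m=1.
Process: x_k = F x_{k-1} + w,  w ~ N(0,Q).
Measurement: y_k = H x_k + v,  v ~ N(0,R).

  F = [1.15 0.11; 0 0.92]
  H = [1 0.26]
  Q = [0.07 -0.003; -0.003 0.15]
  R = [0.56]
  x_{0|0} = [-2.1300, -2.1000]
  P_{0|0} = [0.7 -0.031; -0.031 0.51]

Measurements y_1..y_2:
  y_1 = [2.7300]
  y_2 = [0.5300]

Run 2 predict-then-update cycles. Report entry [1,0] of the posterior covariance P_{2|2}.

step 1: x^-=[-2.6805, -1.9320]  P^-=[0.9941 0.0158; 0.0158 0.5817]  S=[1.6016]  K=[0.6232; 0.1043]  nu=[5.9128]  x^+=[1.0046, -1.3153]  P^+=[0.3720 -0.0883; -0.0883 0.5642]
step 2: x^-=[1.0106, -1.2101]  P^-=[0.5464 -0.0393; -0.0393 0.6276]  S=[1.1284]  K=[0.4752; 0.1098]  nu=[-0.1660]  x^+=[0.9317, -1.2283]  P^+=[0.2916 -0.0982; -0.0982 0.6140]

P_post[1,0] = -0.0982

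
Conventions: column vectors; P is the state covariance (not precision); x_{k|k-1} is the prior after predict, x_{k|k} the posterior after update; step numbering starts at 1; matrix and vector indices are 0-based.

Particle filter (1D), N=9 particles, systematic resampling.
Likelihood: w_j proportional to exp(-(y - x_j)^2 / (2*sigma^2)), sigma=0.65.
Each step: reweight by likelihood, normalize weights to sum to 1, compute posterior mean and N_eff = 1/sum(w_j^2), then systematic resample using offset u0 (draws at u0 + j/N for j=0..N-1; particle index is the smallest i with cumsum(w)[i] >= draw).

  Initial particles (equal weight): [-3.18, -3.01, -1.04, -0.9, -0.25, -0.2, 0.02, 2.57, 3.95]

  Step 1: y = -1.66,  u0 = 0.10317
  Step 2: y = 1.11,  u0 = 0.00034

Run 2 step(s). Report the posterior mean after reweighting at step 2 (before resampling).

step 1: w=[0.0424, 0.0756, 0.4145, 0.3298, 0.0621, 0.0524, 0.0231, 0.0000, 0.0000]  mean=-1.1159  Neff=3.3872  idx=[1, 2, 2, 2, 3, 3, 3, 4, 6]
step 2: w=[0.0000, 0.0107, 0.0107, 0.0107, 0.0212, 0.0212, 0.0212, 0.2837, 0.6206]  mean=-0.1491  Neff=2.1397  idx=[1, 7, 7, 7, 8, 8, 8, 8, 8]

post_mean = -0.1491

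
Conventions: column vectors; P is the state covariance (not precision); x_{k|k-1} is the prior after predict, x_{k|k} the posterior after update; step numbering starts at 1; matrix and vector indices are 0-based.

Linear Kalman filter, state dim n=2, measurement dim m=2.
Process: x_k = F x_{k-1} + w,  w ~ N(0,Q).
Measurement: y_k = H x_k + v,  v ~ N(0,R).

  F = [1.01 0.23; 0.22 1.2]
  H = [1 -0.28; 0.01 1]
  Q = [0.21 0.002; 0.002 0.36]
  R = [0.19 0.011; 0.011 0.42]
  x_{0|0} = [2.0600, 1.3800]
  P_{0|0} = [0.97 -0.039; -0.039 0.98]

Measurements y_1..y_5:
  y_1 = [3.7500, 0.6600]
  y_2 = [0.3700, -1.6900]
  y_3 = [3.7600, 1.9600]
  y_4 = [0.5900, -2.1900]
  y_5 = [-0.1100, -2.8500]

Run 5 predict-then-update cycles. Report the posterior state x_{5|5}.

x_post = [-0.1920, -2.0430]

step 1: x^-=[2.3980, 2.1092]  P^-=[1.2332 0.4388; 0.4388 1.7976]  S=[1.3184 -0.0424; -0.0424 2.2265]  K=[0.8492 0.2188; -0.0229 0.8089]  nu=[1.9426, -1.4732]  x^+=[3.7254, 0.8730]  P^+=[0.1916 0.0993; 0.0993 0.3385]
step 2: x^-=[3.9634, 1.8672]  P^-=[0.4695 0.2634; 0.2634 0.9091]  S=[0.5832 0.0238; 0.0238 1.3345]  K=[0.6708 0.1889; -0.0127 0.6835]  nu=[-3.0706, -3.5969]  x^+=[1.2242, -0.5521]  P^+=[0.1534 0.0852; 0.0852 0.2861]
step 3: x^-=[1.1094, -0.3932]  P^-=[0.4212 0.2226; 0.2226 0.8244]  S=[0.5511 0.0064; 0.0064 1.2488]  K=[0.6490 0.1783; -0.0226 0.6620]  nu=[2.5405, 2.3421]  x^+=[3.1759, 1.1000]  P^+=[0.1478 0.0806; 0.0806 0.2770]
step 4: x^-=[3.4606, 2.0186]  P^-=[0.4129 0.2130; 0.2130 0.8085]  S=[0.5470 0.0011; 0.0011 1.2328]  K=[0.6454 0.1755; -0.0259 0.6576]  nu=[-2.3054, -4.2432]  x^+=[1.2279, -0.7121]  P^+=[0.1468 0.0794; 0.0794 0.2751]
step 5: x^-=[1.0764, -0.5843]  P^-=[0.4111 0.2107; 0.2107 0.8052]  S=[0.5463 -0.0002; -0.0002 1.2294]  K=[0.6447 0.1749; -0.0267 0.6566]  nu=[-1.3500, -2.2764]  x^+=[-0.1920, -2.0430]  P^+=[0.1466 0.0791; 0.0791 0.2747]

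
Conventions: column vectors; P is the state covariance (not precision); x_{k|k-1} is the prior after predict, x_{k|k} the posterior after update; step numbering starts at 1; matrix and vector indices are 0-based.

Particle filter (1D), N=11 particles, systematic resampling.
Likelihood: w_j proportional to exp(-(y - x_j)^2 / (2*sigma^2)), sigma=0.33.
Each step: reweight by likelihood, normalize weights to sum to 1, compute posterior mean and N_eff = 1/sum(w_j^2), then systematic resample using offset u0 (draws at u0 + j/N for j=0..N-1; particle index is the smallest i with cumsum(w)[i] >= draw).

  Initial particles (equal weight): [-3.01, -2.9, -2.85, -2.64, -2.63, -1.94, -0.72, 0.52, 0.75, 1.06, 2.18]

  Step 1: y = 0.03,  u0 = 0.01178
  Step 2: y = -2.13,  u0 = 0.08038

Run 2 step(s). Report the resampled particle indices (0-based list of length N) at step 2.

resampled_idx = [0, 0, 0, 0, 0, 1, 1, 1, 1, 1, 1]

step 1: w=[0.0000, 0.0000, 0.0000, 0.0000, 0.0000, 0.0000, 0.1488, 0.6539, 0.1822, 0.0151, 0.0000]  mean=0.3855  Neff=2.0698  idx=[6, 6, 7, 7, 7, 7, 7, 7, 7, 8, 8]
step 2: w=[0.5000, 0.5000, 0.0000, 0.0000, 0.0000, 0.0000, 0.0000, 0.0000, 0.0000, 0.0000, 0.0000]  mean=-0.7200  Neff=2.0000  idx=[0, 0, 0, 0, 0, 1, 1, 1, 1, 1, 1]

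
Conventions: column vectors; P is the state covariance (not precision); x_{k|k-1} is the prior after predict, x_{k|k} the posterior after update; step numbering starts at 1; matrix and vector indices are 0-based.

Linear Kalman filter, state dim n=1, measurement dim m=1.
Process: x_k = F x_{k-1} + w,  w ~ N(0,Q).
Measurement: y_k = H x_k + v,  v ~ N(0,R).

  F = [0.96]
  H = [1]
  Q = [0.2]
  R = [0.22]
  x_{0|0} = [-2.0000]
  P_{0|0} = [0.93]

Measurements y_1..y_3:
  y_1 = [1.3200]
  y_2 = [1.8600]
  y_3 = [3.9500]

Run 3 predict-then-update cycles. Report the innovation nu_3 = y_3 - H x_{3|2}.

step 1: x^-=[-1.9200]  P^-=[1.0571]  S=[1.2771]  K=[0.8277]  nu=[3.2400]  x^+=[0.7619]  P^+=[0.1821]
step 2: x^-=[0.7314]  P^-=[0.3678]  S=[0.5878]  K=[0.6257]  nu=[1.1286]  x^+=[1.4376]  P^+=[0.1377]
step 3: x^-=[1.3801]  P^-=[0.3269]  S=[0.5469]  K=[0.5977]  nu=[2.5699]  x^+=[2.9162]  P^+=[0.1315]

innov = [2.5699]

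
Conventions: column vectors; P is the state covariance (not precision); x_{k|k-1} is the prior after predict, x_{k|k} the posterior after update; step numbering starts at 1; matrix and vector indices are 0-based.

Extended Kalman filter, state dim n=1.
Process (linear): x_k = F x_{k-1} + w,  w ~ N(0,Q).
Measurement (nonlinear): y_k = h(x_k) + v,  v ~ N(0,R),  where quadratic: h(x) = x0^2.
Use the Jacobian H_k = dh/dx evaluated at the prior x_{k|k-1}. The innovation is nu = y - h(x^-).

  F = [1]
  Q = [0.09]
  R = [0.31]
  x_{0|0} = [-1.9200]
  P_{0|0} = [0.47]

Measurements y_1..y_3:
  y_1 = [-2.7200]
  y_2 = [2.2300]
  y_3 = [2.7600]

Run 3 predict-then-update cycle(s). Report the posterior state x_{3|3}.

step 1: x^-=[-1.9200]  P^-=[0.5600]  H_jac=[-3.8400]  S=[8.5675]  K=[-0.2510]  nu=[-6.4064]  x^+=[-0.3120]  P^+=[0.0203]
step 2: x^-=[-0.3120]  P^-=[0.1103]  H_jac=[-0.6241]  S=[0.3529]  K=[-0.1950]  nu=[2.1326]  x^+=[-0.7278]  P^+=[0.0968]
step 3: x^-=[-0.7278]  P^-=[0.1868]  H_jac=[-1.4556]  S=[0.7059]  K=[-0.3853]  nu=[2.2303]  x^+=[-1.5871]  P^+=[0.0821]

x_post = [-1.5871]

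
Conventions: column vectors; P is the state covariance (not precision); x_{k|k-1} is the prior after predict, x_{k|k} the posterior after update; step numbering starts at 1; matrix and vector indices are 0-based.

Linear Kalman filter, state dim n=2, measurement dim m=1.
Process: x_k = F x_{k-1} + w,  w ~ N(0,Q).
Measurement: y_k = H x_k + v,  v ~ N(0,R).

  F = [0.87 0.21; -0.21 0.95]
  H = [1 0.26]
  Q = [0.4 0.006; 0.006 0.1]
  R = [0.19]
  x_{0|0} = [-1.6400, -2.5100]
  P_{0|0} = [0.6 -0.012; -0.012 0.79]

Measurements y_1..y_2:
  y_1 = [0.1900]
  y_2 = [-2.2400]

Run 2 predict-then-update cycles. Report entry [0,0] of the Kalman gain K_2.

step 1: x^-=[-1.9539, -2.0401]  P^-=[0.8846 0.0446; 0.0446 0.8442]  S=[1.1549]  K=[0.7760; 0.2287]  nu=[2.6743]  x^+=[0.1214, -1.4285]  P^+=[0.1891 -0.1603; -0.1603 0.7838]
step 2: x^-=[-0.1943, -1.3826]  P^-=[0.5191 0.0024; 0.0024 0.8797]  S=[0.7698]  K=[0.6751; 0.3002]  nu=[-1.6862]  x^+=[-1.3328, -1.8888]  P^+=[0.1682 -0.1537; -0.1537 0.8104]

K[0,0] = 0.6751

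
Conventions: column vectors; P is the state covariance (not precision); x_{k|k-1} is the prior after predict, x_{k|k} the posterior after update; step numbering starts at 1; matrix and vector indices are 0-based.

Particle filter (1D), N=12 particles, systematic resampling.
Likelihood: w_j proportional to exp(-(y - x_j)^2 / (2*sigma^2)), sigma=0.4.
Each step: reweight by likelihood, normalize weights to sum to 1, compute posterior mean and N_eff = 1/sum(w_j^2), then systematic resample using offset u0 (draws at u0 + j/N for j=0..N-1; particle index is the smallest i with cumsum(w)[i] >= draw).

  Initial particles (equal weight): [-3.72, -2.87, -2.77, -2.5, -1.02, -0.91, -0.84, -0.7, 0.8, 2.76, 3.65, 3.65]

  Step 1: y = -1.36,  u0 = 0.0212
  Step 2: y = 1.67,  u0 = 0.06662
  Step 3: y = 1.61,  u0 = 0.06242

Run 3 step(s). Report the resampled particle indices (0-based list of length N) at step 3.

resampled_idx = [4, 4, 5, 6, 6, 7, 8, 9, 9, 10, 11, 11]

step 1: w=[0.0000, 0.0004, 0.0010, 0.0089, 0.3603, 0.2746, 0.2221, 0.1326, 0.0000, 0.0000, 0.0000, 0.0000]  mean=-0.9232  Neff=3.6731  idx=[4, 4, 4, 4, 4, 5, 5, 5, 6, 6, 6, 7]
step 2: w=[0.0042, 0.0042, 0.0042, 0.0042, 0.0042, 0.0258, 0.0258, 0.0258, 0.0787, 0.0787, 0.0787, 0.6654]  mean=-0.7561  Neff=2.1582  idx=[6, 8, 9, 10, 11, 11, 11, 11, 11, 11, 11, 11]
step 3: w=[0.0050, 0.0148, 0.0148, 0.0148, 0.1188, 0.1188, 0.1188, 0.1188, 0.1188, 0.1188, 0.1188, 0.1188]  mean=-0.7073  Neff=8.8002  idx=[4, 4, 5, 6, 6, 7, 8, 9, 9, 10, 11, 11]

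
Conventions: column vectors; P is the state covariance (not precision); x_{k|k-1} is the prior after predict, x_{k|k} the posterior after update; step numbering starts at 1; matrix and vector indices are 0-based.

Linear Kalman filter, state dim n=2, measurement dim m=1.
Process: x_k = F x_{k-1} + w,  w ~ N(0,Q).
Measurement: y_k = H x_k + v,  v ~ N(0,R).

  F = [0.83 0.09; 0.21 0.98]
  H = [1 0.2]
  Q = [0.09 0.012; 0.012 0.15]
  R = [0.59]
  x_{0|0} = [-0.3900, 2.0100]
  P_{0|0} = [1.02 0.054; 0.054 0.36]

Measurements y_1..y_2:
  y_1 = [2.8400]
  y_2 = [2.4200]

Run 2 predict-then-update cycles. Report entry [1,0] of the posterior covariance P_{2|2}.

step 1: x^-=[-0.1428, 1.8879]  P^-=[0.8037 0.2665; 0.2665 0.5630]  S=[1.5228]  K=[0.5628; 0.2489]  nu=[2.6052]  x^+=[1.3233, 2.5364]  P^+=[0.3214 0.0532; 0.0532 0.4686]
step 2: x^-=[1.3266, 2.7636]  P^-=[0.3231 0.1536; 0.1536 0.6361]  S=[1.0000]  K=[0.3539; 0.2808]  nu=[0.5406]  x^+=[1.5179, 2.9154]  P^+=[0.1979 0.0542; 0.0542 0.5572]

P_post[1,0] = 0.0542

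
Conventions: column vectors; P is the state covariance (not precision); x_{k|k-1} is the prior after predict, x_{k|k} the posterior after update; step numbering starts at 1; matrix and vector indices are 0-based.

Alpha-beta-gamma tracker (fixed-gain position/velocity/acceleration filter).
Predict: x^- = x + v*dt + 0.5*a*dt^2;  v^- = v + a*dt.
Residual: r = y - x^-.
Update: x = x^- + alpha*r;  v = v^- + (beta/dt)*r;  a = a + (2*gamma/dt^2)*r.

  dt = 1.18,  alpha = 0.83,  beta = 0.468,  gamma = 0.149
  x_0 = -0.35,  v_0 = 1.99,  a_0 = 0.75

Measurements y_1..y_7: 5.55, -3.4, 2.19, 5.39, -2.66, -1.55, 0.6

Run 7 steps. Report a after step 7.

a_post = 0.5757

step 1: x_pred=2.5203  r=3.0297  x^+=5.0350  v^+=4.0766  a^+=1.3984
step 2: x_pred=10.8189  r=-14.2189  x^+=-0.9828  v^+=0.0873  a^+=-1.6447
step 3: x_pred=-2.0248  r=4.2148  x^+=1.4735  v^+=-0.1818  a^+=-0.7427
step 4: x_pred=0.7419  r=4.6481  x^+=4.5998  v^+=0.7853  a^+=0.2521
step 5: x_pred=5.7020  r=-8.3620  x^+=-1.2385  v^+=-2.2337  a^+=-1.5375
step 6: x_pred=-4.9446  r=3.3946  x^+=-2.1271  v^+=-2.7016  a^+=-0.8110
step 7: x_pred=-5.8796  r=6.4796  x^+=-0.5015  v^+=-1.0887  a^+=0.5757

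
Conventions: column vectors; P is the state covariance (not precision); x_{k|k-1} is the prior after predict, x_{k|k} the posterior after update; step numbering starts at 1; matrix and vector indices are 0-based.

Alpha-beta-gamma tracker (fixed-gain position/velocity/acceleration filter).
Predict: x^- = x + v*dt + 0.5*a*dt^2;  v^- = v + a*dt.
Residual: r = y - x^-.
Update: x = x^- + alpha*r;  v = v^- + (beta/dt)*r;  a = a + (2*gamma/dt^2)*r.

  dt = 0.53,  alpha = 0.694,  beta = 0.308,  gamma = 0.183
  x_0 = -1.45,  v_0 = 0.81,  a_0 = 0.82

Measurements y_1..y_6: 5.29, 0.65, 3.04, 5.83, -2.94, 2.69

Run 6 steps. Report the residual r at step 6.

resid = 7.2794

step 1: x_pred=-0.9055  r=6.1955  x^+=3.3942  v^+=4.8450  a^+=8.8925
step 2: x_pred=7.2110  r=-6.5610  x^+=2.6577  v^+=5.7452  a^+=0.3438
step 3: x_pred=5.7509  r=-2.7109  x^+=3.8695  v^+=4.3521  a^+=-3.1884
step 4: x_pred=5.7283  r=0.1017  x^+=5.7989  v^+=2.7213  a^+=-3.0559
step 5: x_pred=6.8120  r=-9.7520  x^+=0.0441  v^+=-4.5655  a^+=-15.7623
step 6: x_pred=-4.5894  r=7.2794  x^+=0.4625  v^+=-8.6892  a^+=-6.2775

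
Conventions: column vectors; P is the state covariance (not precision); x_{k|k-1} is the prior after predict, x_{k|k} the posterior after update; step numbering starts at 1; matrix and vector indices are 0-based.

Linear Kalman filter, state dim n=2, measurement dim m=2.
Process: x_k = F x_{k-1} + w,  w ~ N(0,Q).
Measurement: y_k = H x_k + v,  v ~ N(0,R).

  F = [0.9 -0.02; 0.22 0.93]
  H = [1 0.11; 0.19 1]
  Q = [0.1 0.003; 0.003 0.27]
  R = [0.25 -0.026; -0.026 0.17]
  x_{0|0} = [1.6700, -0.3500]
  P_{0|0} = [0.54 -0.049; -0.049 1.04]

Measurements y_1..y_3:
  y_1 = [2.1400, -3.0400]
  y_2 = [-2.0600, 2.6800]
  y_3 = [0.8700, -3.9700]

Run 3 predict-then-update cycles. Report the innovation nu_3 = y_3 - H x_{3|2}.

step 1: x^-=[1.5100, 0.0419]  P^-=[0.5396 0.0498; 0.0498 1.1756]  S=[0.8148 0.2567; 0.2567 1.3840]  K=[0.6737 -0.0149; -0.0530 0.8661]  nu=[0.6254, -3.3688]  x^+=[1.9815, -2.9089]  P^+=[0.1747 -0.0532; -0.0532 0.1587]
step 2: x^-=[1.8415, -2.2694]  P^-=[0.2435 -0.0097; -0.0097 0.3940]  S=[0.4961 0.0537; 0.0537 0.5691]  K=[0.4866 0.0183; -0.0068 0.6897]  nu=[-3.6519, 4.5995]  x^+=[0.1488, 0.9278]  P^+=[0.1248 -0.0333; -0.0333 0.1237]
step 3: x^-=[0.1154, 0.8956]  P^-=[0.2024 -0.0023; -0.0023 0.3695]  S=[0.4563 0.0508; 0.0508 0.5459]  K=[0.4401 0.0253; 0.0090 0.6752]  nu=[0.6561, -4.8875]  x^+=[0.2802, -2.3984]  P^+=[0.1125 -0.0285; -0.0285 0.1200]

innov = [0.6561, -4.8875]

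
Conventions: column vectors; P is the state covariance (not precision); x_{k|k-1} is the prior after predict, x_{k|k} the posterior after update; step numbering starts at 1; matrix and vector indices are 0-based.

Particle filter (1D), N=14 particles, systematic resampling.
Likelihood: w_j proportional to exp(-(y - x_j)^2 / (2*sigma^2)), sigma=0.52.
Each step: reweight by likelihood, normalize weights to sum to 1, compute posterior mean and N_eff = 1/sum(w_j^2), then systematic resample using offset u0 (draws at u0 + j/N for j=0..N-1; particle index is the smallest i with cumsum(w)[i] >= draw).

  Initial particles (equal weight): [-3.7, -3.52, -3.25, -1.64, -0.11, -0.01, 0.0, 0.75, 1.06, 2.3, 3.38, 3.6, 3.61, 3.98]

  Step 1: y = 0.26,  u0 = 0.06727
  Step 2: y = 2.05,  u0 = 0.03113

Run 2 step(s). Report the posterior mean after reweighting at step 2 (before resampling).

step 1: w=[0.0000, 0.0000, 0.0000, 0.0004, 0.2230, 0.2510, 0.2534, 0.1842, 0.0879, 0.0001, 0.0000, 0.0000, 0.0000, 0.0000]  mean=0.2041  Neff=4.5748  idx=[4, 4, 4, 5, 5, 5, 6, 6, 6, 6, 7, 7, 8, 8]
step 2: w=[0.0004, 0.0004, 0.0004, 0.0009, 0.0009, 0.0009, 0.0010, 0.0010, 0.0010, 0.0010, 0.1052, 0.1052, 0.3908, 0.3908]  mean=0.9860  Neff=3.0531  idx=[10, 10, 11, 12, 12, 12, 12, 12, 12, 13, 13, 13, 13, 13]

post_mean = 0.9860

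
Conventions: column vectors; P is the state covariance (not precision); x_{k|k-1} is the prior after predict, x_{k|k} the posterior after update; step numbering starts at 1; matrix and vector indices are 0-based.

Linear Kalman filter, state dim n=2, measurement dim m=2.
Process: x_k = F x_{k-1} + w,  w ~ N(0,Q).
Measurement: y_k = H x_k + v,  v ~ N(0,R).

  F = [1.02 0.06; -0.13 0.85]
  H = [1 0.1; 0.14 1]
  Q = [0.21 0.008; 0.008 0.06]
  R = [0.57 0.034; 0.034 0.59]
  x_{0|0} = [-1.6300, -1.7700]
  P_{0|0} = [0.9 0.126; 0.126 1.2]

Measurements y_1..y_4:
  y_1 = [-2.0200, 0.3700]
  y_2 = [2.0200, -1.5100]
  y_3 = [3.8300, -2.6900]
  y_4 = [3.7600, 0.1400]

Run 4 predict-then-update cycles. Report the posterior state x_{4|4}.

step 1: x^-=[-1.7688, -1.2926]  P^-=[1.1661 0.0581; 0.0581 0.9144]  S=[1.7569 0.3476; 0.3476 1.5435]  K=[0.6685 -0.0071; -0.0347 0.6055]  nu=[-0.1219, 1.9102]  x^+=[-1.8639, -0.1318]  P^+=[0.3843 -0.0353; -0.0353 0.3610]
step 2: x^-=[-1.9091, 0.1303]  P^-=[0.6068 -0.0549; -0.0549 0.3351]  S=[1.1692 0.0968; 0.0968 0.9216]  K=[0.5161 -0.0216; -0.0481 0.3603]  nu=[3.9161, -1.3730]  x^+=[0.1416, -0.5528]  P^+=[0.2971 -0.0368; -0.0368 0.2161]
step 3: x^-=[0.1113, -0.4883]  P^-=[0.5154 -0.0520; -0.0520 0.2293]  S=[1.0773 0.0764; 0.0764 0.8148]  K=[0.4750 -0.0198; -0.0466 0.2768]  nu=[3.7676, -2.2173]  x^+=[1.9446, -1.2776]  P^+=[0.2735 -0.0338; -0.0338 0.1665]
step 4: x^-=[1.9069, -1.3388]  P^-=[0.4910 -0.0488; -0.0488 0.1924]  S=[1.0531 0.0725; 0.0725 0.7783]  K=[0.4628 -0.0175; -0.0448 0.2425]  nu=[1.9870, 1.2118]  x^+=[2.8052, -1.1338]  P^+=[0.2664 -0.0319; -0.0319 0.1460]

x_post = [2.8052, -1.1338]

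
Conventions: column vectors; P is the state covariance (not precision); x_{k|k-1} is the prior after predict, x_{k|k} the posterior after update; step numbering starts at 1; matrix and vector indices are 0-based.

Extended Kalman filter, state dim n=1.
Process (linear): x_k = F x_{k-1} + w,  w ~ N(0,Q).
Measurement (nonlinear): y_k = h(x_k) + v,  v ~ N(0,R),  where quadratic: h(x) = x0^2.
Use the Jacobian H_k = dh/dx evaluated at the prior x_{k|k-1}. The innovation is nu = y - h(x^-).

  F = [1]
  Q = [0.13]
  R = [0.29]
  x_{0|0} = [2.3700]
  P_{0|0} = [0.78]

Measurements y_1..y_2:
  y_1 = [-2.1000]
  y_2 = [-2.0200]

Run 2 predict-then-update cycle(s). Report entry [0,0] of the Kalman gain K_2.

step 1: x^-=[2.3700]  P^-=[0.9100]  H_jac=[4.7400]  S=[20.7355]  K=[0.2080]  nu=[-7.7169]  x^+=[0.7647]  P^+=[0.0127]
step 2: x^-=[0.7647]  P^-=[0.1427]  H_jac=[1.5295]  S=[0.6239]  K=[0.3499]  nu=[-2.6048]  x^+=[-0.1467]  P^+=[0.0663]

K[0,0] = 0.3499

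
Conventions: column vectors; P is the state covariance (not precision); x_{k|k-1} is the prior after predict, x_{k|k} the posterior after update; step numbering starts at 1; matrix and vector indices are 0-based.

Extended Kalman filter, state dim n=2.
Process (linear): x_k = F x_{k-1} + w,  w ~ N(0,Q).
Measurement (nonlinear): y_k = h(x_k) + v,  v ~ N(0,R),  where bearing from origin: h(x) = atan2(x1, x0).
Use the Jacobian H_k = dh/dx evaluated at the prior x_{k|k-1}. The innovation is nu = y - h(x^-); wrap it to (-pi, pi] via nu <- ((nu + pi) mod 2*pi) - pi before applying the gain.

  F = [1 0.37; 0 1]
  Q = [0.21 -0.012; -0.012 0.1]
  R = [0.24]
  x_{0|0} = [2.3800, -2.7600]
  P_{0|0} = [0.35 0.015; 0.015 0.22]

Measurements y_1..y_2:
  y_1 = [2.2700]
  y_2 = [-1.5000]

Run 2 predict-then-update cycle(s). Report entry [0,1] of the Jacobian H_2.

step 1: x^-=[1.3588, -2.7600]  P^-=[0.6012 0.0844; 0.0844 0.3200]  H_jac=[0.2916 0.1436]  S=[0.3048]  K=[0.6150; 0.2315]  nu=[-2.8999]  x^+=[-0.4246, -3.4313]  P^+=[0.4859 0.0410; 0.0410 0.3037]
step 2: x^-=[-1.6942, -3.4313]  P^-=[0.7678 0.1414; 0.1414 0.4037]  H_jac=[0.2343 -0.1157]  S=[0.2799]  K=[0.5844; -0.0485]  nu=[0.5294]  x^+=[-1.3848, -3.4570]  P^+=[0.6723 0.1493; 0.1493 0.4030]

H_jac[0,1] = -0.1157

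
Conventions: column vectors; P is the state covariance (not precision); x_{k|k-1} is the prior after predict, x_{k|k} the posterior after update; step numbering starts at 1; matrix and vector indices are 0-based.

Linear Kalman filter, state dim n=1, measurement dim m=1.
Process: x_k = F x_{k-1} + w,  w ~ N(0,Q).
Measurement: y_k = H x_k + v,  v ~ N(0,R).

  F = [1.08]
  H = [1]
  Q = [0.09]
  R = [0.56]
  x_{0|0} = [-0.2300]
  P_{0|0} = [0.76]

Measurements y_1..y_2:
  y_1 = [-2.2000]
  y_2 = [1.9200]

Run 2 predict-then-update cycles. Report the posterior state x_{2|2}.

x_post = [0.0652]

step 1: x^-=[-0.2484]  P^-=[0.9765]  S=[1.5365]  K=[0.6355]  nu=[-1.9516]  x^+=[-1.4887]  P^+=[0.3559]
step 2: x^-=[-1.6078]  P^-=[0.5051]  S=[1.0651]  K=[0.4742]  nu=[3.5278]  x^+=[0.0652]  P^+=[0.2656]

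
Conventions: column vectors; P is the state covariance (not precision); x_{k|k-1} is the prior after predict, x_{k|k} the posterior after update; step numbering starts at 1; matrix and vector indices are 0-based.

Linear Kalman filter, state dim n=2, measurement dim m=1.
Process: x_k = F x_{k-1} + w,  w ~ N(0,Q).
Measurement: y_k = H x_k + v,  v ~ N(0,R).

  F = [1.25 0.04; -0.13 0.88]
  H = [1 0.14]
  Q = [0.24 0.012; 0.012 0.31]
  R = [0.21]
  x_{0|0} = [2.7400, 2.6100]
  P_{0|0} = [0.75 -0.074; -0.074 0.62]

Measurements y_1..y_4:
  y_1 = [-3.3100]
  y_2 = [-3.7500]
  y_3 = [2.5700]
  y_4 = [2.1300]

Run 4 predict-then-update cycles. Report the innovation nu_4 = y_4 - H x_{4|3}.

innov = [1.5963]

step 1: x^-=[3.5294, 1.9406]  P^-=[1.4055 -0.1691; -0.1691 0.8197]  S=[1.5842]  K=[0.8722; -0.0343]  nu=[-7.1111]  x^+=[-2.6732, 2.1844]  P^+=[0.2002 -0.1217; -0.1217 0.8179]
step 2: x^-=[-3.2541, 2.2697]  P^-=[0.5420 -0.1250; -0.1250 0.9746]  S=[0.7361]  K=[0.7125; 0.0156]  nu=[-0.8137]  x^+=[-3.8338, 2.2571]  P^+=[0.1683 -0.1331; -0.1331 0.9744]
step 3: x^-=[-4.7020, 2.4846]  P^-=[0.4912 -0.1268; -0.1268 1.0979]  S=[0.6872]  K=[0.6889; 0.0391]  nu=[6.9242]  x^+=[0.0682, 2.7556]  P^+=[0.1650 -0.1453; -0.1453 1.0968]
step 4: x^-=[0.1955, 2.4160]  P^-=[0.4851 -0.1353; -0.1353 1.1954]  S=[0.6806]  K=[0.6849; 0.0471]  nu=[1.5963]  x^+=[1.2887, 2.4912]  P^+=[0.1658 -0.1573; -0.1573 1.1939]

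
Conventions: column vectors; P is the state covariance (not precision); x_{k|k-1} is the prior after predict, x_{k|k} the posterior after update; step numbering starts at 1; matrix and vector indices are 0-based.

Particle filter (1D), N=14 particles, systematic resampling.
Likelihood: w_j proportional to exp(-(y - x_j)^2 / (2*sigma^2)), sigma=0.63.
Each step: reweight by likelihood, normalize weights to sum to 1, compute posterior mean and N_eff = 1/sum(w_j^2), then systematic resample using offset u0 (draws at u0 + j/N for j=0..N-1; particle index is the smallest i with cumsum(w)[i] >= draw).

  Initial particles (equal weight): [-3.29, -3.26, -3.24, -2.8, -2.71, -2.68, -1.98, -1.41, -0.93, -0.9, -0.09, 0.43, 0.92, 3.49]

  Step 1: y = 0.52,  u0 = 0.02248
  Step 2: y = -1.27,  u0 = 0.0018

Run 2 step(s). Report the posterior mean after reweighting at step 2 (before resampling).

post_mean = -0.4993

step 1: w=[0.0000, 0.0000, 0.0000, 0.0000, 0.0000, 0.0000, 0.0001, 0.0035, 0.0273, 0.0304, 0.2414, 0.3818, 0.3153, 0.0000]  mean=0.3746  Neff=3.2764  idx=[8, 10, 10, 10, 11, 11, 11, 11, 11, 11, 12, 12, 12, 12]
step 2: w=[0.5575, 0.1116, 0.1116, 0.1116, 0.0169, 0.0169, 0.0169, 0.0169, 0.0169, 0.0169, 0.0015, 0.0015, 0.0015, 0.0015]  mean=-0.4993  Neff=2.8577  idx=[0, 0, 0, 0, 0, 0, 0, 0, 1, 1, 2, 3, 3, 6]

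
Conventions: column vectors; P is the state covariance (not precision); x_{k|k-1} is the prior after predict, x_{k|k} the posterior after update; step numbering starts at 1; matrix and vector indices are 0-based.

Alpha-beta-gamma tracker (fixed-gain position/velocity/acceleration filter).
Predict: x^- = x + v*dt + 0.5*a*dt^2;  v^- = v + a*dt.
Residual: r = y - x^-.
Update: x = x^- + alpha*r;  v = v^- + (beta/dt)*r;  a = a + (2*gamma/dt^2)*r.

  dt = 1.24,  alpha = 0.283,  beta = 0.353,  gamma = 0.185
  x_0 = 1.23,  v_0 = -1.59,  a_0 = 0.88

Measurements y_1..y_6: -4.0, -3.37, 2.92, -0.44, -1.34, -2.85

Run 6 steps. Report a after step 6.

step 1: x_pred=-0.0651  r=-3.9349  x^+=-1.1786  v^+=-1.6190  a^+=-0.0669
step 2: x_pred=-3.2376  r=-0.1324  x^+=-3.2751  v^+=-1.7396  a^+=-0.0987
step 3: x_pred=-5.5081  r=8.4281  x^+=-3.1230  v^+=0.5372  a^+=1.9294
step 4: x_pred=-0.9735  r=0.5335  x^+=-0.8225  v^+=3.0815  a^+=2.0577
step 5: x_pred=4.5805  r=-5.9205  x^+=2.9050  v^+=3.9477  a^+=0.6330
step 6: x_pred=8.2868  r=-11.1368  x^+=5.1351  v^+=1.5622  a^+=-2.0469

a_post = -2.0469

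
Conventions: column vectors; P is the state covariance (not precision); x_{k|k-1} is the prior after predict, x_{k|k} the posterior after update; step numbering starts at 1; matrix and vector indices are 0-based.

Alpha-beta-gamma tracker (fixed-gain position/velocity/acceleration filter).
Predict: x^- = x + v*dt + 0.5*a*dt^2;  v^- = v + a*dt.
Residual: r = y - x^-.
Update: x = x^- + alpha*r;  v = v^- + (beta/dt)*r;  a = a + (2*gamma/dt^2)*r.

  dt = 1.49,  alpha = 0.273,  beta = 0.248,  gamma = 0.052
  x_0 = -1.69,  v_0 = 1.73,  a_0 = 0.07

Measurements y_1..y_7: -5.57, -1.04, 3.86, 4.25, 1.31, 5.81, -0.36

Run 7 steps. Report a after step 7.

step 1: x_pred=0.9654  r=-6.5354  x^+=-0.8188  v^+=0.7465  a^+=-0.2361
step 2: x_pred=0.0314  r=-1.0714  x^+=-0.2611  v^+=0.2163  a^+=-0.2863
step 3: x_pred=-0.2566  r=4.1166  x^+=0.8672  v^+=0.4749  a^+=-0.0935
step 4: x_pred=1.4710  r=2.7790  x^+=2.2297  v^+=0.7981  a^+=0.0367
step 5: x_pred=3.4595  r=-2.1495  x^+=2.8727  v^+=0.4950  a^+=-0.0640
step 6: x_pred=3.5392  r=2.2708  x^+=4.1591  v^+=0.7776  a^+=0.0424
step 7: x_pred=5.3647  r=-5.7247  x^+=3.8019  v^+=-0.1122  a^+=-0.2258

a_post = -0.2258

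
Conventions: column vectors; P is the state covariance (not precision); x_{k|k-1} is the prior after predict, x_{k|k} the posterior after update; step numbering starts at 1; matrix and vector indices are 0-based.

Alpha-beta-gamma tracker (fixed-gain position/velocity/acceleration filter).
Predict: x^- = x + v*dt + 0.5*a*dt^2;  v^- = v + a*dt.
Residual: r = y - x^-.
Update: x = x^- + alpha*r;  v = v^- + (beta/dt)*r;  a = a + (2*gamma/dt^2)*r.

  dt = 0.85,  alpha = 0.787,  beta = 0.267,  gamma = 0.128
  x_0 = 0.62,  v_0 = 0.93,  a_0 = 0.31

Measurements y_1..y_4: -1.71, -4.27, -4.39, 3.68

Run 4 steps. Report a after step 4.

a_post = 2.4691

step 1: x_pred=1.5225  r=-3.2325  x^+=-1.0215  v^+=0.1781  a^+=-0.8354
step 2: x_pred=-1.1719  r=-3.0981  x^+=-3.6101  v^+=-1.5051  a^+=-1.9331
step 3: x_pred=-5.5878  r=1.1978  x^+=-4.6451  v^+=-2.7720  a^+=-1.5087
step 4: x_pred=-7.5464  r=11.2264  x^+=1.2888  v^+=-0.5280  a^+=2.4691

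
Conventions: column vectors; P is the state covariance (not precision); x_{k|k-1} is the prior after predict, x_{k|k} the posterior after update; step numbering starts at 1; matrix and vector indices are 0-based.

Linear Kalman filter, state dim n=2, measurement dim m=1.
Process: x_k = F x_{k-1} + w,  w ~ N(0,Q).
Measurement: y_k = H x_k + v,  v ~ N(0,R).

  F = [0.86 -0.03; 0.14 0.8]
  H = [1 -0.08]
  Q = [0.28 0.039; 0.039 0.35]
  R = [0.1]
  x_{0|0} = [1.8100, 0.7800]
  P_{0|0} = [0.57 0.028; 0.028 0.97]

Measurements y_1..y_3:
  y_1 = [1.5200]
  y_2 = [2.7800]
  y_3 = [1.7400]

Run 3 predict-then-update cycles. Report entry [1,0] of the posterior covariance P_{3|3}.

P_post[1,0] = 0.0807

step 1: x^-=[1.5332, 0.8774]  P^-=[0.7010 0.1035; 0.1035 0.9882]  S=[0.7908]  K=[0.8760; 0.0309]  nu=[0.0570]  x^+=[1.5831, 0.8792]  P^+=[0.0942 0.0821; 0.0821 0.9875]
step 2: x^-=[1.3351, 0.9250]  P^-=[0.3463 0.0828; 0.0828 1.0022]  S=[0.4395]  K=[0.7729; 0.0059]  nu=[1.5189]  x^+=[2.5091, 0.9339]  P^+=[0.0838 0.0808; 0.0808 1.0022]
step 3: x^-=[2.1298, 1.0984]  P^-=[0.3387 0.0803; 0.0803 1.0111]  S=[0.4323]  K=[0.7686; -0.0015]  nu=[-0.3019]  x^+=[1.8978, 1.0989]  P^+=[0.0833 0.0807; 0.0807 1.0111]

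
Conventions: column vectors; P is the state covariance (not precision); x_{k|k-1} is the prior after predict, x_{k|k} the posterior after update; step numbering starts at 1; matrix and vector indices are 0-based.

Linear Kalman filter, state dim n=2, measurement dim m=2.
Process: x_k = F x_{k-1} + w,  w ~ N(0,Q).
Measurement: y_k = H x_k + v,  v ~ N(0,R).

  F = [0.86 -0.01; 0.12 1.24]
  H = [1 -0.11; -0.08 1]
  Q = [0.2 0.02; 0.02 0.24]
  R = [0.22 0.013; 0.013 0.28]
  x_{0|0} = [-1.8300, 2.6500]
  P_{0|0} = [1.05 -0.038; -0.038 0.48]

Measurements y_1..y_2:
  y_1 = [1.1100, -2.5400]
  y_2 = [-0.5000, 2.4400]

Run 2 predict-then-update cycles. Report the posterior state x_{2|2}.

step 1: x^-=[-1.6003, 3.0664]  P^-=[0.9773 0.0819; 0.0819 0.9819]  S=[1.1911 -0.0905; -0.0905 1.2550]  K=[0.8176 0.0620; 0.0374 0.7798]  nu=[3.0476, -5.7344]  x^+=[0.5361, -1.2915]  P^+=[0.1854 0.0428; 0.0428 0.2223]
step 2: x^-=[0.4739, -1.5372]  P^-=[0.3364 0.0820; 0.0820 0.5972]  S=[0.5456 0.0031; 0.0031 0.8662]  K=[0.5997 0.0614; 0.0260 0.6817]  nu=[-1.1430, 4.0151]  x^+=[0.0351, 1.1704]  P^+=[0.1367 0.0359; 0.0359 0.1941]

x_post = [0.0351, 1.1704]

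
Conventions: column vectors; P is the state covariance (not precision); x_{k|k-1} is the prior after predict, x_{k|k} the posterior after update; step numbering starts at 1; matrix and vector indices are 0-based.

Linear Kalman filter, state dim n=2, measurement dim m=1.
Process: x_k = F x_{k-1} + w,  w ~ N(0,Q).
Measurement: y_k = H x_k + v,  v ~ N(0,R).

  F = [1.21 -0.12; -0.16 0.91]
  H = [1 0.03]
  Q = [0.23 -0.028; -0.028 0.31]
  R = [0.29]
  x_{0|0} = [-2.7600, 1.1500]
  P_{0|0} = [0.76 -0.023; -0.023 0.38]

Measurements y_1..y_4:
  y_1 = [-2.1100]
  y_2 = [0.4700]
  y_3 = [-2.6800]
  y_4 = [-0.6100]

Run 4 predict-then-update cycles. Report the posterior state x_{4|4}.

x_post = [-1.3532, 0.9480]

step 1: x^-=[-3.4776, 1.4881]  P^-=[1.3549 -0.2424; -0.2424 0.6508]  S=[1.6309]  K=[0.8263; -0.1367]  nu=[1.3230]  x^+=[-2.3845, 1.3073]  P^+=[0.2414 -0.0582; -0.0582 0.6204]
step 2: x^-=[-3.0421, 1.5712]  P^-=[0.6092 -0.2077; -0.2077 0.8469]  S=[0.8875]  K=[0.6794; -0.2054]  nu=[3.4649]  x^+=[-0.6879, 0.8594]  P^+=[0.1995 -0.0839; -0.0839 0.8094]
step 3: x^-=[-0.9355, 0.8921]  P^-=[0.5582 -0.2490; -0.2490 1.0098]  S=[0.8341]  K=[0.6602; -0.2622]  nu=[-1.7712]  x^+=[-2.1049, 1.3565]  P^+=[0.1946 -0.1046; -0.1046 0.9525]
step 4: x^-=[-2.7097, 1.5712]  P^-=[0.5590 -0.2869; -0.2869 1.1342]  S=[0.8328]  K=[0.6609; -0.3036]  nu=[2.0526]  x^+=[-1.3532, 0.9480]  P^+=[0.1953 -0.1198; -0.1198 1.0574]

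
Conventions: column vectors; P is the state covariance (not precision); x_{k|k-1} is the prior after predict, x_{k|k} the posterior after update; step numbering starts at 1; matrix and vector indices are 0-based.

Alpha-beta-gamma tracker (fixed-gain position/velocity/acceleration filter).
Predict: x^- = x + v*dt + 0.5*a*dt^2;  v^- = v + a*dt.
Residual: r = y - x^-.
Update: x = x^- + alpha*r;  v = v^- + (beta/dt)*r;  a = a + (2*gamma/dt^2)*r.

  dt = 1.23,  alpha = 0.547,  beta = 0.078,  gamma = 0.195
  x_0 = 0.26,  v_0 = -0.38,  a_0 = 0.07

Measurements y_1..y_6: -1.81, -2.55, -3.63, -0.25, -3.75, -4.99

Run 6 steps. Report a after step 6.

step 1: x_pred=-0.1544  r=-1.6556  x^+=-1.0600  v^+=-0.3989  a^+=-0.3568
step 2: x_pred=-1.8205  r=-0.7295  x^+=-2.2196  v^+=-0.8840  a^+=-0.5448
step 3: x_pred=-3.7190  r=0.0890  x^+=-3.6703  v^+=-1.5485  a^+=-0.5219
step 4: x_pred=-5.9697  r=5.7197  x^+=-2.8410  v^+=-1.8277  a^+=0.9526
step 5: x_pred=-4.3685  r=0.6185  x^+=-4.0302  v^+=-0.6168  a^+=1.1120
step 6: x_pred=-3.9477  r=-1.0423  x^+=-4.5178  v^+=0.6849  a^+=0.8433

a_post = 0.8433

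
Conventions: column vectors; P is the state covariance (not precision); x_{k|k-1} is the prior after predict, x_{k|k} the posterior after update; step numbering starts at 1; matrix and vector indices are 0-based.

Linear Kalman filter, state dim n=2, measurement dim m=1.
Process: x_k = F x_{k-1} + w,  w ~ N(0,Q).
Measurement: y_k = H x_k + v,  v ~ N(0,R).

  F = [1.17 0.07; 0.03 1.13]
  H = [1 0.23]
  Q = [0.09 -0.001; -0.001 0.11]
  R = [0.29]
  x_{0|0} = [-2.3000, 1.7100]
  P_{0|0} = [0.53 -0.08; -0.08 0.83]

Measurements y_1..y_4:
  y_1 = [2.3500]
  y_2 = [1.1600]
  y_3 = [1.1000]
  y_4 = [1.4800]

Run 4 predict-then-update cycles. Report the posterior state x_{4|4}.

x_post = [0.8335, 3.5433]

step 1: x^-=[-2.5713, 1.8633]  P^-=[0.8065 -0.0227; -0.0227 1.1649]  S=[1.1477]  K=[0.6982; 0.2137]  nu=[4.4927]  x^+=[0.5654, 2.8233]  P^+=[0.2471 -0.1939; -0.1939 1.1125]
step 2: x^-=[0.8591, 3.2073]  P^-=[0.4019 -0.1611; -0.1611 1.5176]  S=[0.6981]  K=[0.5226; 0.2692]  nu=[-0.4368]  x^+=[0.6308, 3.0897]  P^+=[0.2112 -0.2593; -0.2593 1.4670]
step 3: x^-=[0.9543, 3.5103]  P^-=[0.3438 -0.2209; -0.2209 1.9658]  S=[0.6362]  K=[0.4606; 0.3634]  nu=[-0.6617]  x^+=[0.6496, 3.2699]  P^+=[0.2089 -0.3274; -0.3274 1.8818]
step 4: x^-=[0.9889, 3.7144]  P^-=[0.3315 -0.2784; -0.2784 2.4909]  S=[0.6252]  K=[0.4278; 0.4710]  nu=[-0.3632]  x^+=[0.8335, 3.5433]  P^+=[0.2171 -0.4044; -0.4044 2.3521]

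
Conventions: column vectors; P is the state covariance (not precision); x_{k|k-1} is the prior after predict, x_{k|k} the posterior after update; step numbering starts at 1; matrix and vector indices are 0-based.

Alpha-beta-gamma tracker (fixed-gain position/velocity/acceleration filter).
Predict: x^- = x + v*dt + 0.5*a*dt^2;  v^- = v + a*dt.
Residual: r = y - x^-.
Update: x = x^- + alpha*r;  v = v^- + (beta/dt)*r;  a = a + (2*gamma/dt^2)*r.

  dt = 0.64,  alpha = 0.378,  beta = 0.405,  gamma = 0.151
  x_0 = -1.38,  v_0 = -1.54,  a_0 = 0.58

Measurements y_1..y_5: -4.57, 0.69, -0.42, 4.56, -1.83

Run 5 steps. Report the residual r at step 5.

step 1: x_pred=-2.2468  r=-2.3232  x^+=-3.1250  v^+=-2.6389  a^+=-1.1329
step 2: x_pred=-5.0459  r=5.7359  x^+=-2.8777  v^+=0.2658  a^+=3.0962
step 3: x_pred=-2.0735  r=1.6535  x^+=-1.4485  v^+=3.2937  a^+=4.3154
step 4: x_pred=1.5433  r=3.0167  x^+=2.6836  v^+=7.9646  a^+=6.5396
step 5: x_pred=9.1203  r=-10.9503  x^+=4.9811  v^+=5.2205  a^+=-1.5340

resid = -10.9503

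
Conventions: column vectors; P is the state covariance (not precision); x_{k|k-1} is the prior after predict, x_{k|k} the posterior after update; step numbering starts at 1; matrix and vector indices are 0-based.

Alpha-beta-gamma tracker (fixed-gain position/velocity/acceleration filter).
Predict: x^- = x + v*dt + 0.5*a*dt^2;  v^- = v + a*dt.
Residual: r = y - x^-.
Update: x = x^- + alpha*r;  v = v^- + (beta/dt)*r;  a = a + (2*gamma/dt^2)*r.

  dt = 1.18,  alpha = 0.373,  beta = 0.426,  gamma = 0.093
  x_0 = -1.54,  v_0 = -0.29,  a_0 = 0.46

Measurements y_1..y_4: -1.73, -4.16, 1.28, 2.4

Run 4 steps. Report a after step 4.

a_post = 0.8199

step 1: x_pred=-1.5619  r=-0.1681  x^+=-1.6246  v^+=0.1921  a^+=0.4376
step 2: x_pred=-1.0933  r=-3.0667  x^+=-2.2372  v^+=-0.3987  a^+=0.0279
step 3: x_pred=-2.6882  r=3.9682  x^+=-1.2081  v^+=1.0668  a^+=0.5580
step 4: x_pred=0.4392  r=1.9608  x^+=1.1706  v^+=2.4331  a^+=0.8199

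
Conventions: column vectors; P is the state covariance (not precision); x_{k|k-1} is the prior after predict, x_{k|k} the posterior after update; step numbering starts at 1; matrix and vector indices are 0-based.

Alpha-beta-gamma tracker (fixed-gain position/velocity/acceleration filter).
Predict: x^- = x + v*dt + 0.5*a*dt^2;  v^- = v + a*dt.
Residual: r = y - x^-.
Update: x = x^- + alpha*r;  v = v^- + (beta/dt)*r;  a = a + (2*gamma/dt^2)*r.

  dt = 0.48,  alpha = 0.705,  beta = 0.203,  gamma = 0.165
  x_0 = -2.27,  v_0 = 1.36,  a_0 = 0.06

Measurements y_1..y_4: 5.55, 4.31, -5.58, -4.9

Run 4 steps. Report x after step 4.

step 1: x_pred=-1.6103  r=7.1603  x^+=3.4377  v^+=4.4170  a^+=10.3156
step 2: x_pred=6.7462  r=-2.4362  x^+=5.0287  v^+=8.3382  a^+=6.8262
step 3: x_pred=9.8174  r=-15.3974  x^+=-1.0378  v^+=5.1029  a^+=-15.2273
step 4: x_pred=-0.3425  r=-4.5575  x^+=-3.5556  v^+=-4.1336  a^+=-21.7550

x_post = -3.5556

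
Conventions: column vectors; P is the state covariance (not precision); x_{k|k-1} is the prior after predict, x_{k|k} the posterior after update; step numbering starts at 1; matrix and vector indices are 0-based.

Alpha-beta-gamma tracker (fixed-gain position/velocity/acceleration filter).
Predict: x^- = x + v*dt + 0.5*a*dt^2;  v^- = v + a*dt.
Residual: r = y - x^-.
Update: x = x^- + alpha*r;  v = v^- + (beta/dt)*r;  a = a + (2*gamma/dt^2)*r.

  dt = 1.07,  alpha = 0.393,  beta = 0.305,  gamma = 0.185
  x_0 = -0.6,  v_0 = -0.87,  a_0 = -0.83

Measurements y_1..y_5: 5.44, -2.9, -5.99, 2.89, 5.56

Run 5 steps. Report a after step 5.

a_post = 3.0815

step 1: x_pred=-2.0060  r=7.4460  x^+=0.9203  v^+=0.3644  a^+=1.5764
step 2: x_pred=2.2125  r=-5.1125  x^+=0.2033  v^+=0.5938  a^+=-0.0759
step 3: x_pred=0.7952  r=-6.7852  x^+=-1.8714  v^+=-1.4215  a^+=-2.2687
step 4: x_pred=-4.6911  r=7.5811  x^+=-1.7117  v^+=-1.6880  a^+=0.1813
step 5: x_pred=-3.4141  r=8.9741  x^+=0.1127  v^+=1.0641  a^+=3.0815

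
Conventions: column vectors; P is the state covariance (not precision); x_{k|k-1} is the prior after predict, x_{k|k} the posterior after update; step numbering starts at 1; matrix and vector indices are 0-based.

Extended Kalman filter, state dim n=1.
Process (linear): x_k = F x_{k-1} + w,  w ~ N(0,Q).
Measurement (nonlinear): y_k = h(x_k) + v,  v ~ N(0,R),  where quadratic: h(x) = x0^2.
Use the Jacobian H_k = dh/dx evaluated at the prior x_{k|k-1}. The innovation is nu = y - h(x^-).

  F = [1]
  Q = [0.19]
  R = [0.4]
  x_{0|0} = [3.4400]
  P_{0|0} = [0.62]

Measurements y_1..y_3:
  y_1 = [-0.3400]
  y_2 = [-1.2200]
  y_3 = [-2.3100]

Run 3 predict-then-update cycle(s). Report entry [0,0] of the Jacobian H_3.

H_jac[0,0] = 1.3286

step 1: x^-=[3.4400]  P^-=[0.8100]  H_jac=[6.8800]  S=[38.7409]  K=[0.1438]  nu=[-12.1736]  x^+=[1.6889]  P^+=[0.0084]
step 2: x^-=[1.6889]  P^-=[0.1984]  H_jac=[3.3777]  S=[2.6631]  K=[0.2516]  nu=[-4.0722]  x^+=[0.6643]  P^+=[0.0298]
step 3: x^-=[0.6643]  P^-=[0.2198]  H_jac=[1.3286]  S=[0.7880]  K=[0.3706]  nu=[-2.7513]  x^+=[-0.3553]  P^+=[0.1116]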